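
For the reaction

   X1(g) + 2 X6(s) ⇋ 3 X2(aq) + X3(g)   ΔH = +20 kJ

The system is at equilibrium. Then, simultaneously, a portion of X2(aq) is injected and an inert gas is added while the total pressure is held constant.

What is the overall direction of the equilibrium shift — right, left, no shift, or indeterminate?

Adding X2 (aq), a product, drives the reaction to the left.
Adding inert gas at constant total pressure expands the volume, scaling every reacting partial pressure by the same factor. Δn_gas = 1 − 1 = 0, so Q is unchanged — no shift.
Only the nonzero effect(s) matter; the net shift is to the left.

left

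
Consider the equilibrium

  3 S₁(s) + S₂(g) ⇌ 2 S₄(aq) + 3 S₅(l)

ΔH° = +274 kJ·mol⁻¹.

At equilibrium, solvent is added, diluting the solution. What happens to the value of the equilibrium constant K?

The equilibrium constant depends only on temperature. This perturbation may move the position of equilibrium, but since T is unchanged, K itself is unchanged.

unchanged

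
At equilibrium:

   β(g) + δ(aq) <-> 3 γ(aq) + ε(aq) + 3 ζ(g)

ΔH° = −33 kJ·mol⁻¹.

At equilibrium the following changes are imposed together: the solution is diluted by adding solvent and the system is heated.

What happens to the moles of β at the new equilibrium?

cannot be determined

Dilution lowers every aqueous concentration by the same factor. Δn_aq = 4 − 1 = +3, so the system shifts toward the side with more dissolved moles — to the right.
The forward reaction is exothermic. Raising T favours the endothermic direction — shift to the left.
The two effects oppose each other, so the net shift — and hence the change in β — cannot be determined from the given information.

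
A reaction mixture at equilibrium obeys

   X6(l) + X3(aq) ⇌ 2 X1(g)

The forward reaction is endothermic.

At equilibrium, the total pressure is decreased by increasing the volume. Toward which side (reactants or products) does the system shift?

Gas moles: reactants 0, products 2 (Δn_gas = +2). Expansion shifts the system toward the side with more moles of gas — to the right.

right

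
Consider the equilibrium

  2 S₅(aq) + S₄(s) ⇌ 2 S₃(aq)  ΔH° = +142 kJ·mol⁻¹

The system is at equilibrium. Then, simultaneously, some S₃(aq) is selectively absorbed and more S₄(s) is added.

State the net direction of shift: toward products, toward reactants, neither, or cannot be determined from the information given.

Removing S₃ (aq), a product, drives the reaction to the right.
S₄ is a pure solid; its activity is 1 regardless of amount, so Q is unaffected — no shift from this change.
Only the nonzero effect(s) matter; the net shift is to the right.

right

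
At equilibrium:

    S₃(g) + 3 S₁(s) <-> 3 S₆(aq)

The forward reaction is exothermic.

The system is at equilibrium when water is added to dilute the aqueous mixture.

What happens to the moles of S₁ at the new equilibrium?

Dilution lowers every aqueous concentration by the same factor. Δn_aq = 3 − 0 = +3, so the system shifts toward the side with more dissolved moles — to the right.
The net shift is to the right. S₁ is a reactant, so its amount decreases.

decreases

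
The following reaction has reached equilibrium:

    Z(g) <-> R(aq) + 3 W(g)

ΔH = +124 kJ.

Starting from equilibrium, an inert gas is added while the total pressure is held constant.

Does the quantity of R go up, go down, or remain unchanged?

Adding inert gas at constant total pressure expands the volume and lowers every reacting partial pressure. With Δn_gas = 3 − 1 = +2, Q moves away from K toward the side with fewer gas moles, so the system shifts toward the side with more gas moles — to the right.
The net shift is to the right. R is a product, so its amount increases.

increases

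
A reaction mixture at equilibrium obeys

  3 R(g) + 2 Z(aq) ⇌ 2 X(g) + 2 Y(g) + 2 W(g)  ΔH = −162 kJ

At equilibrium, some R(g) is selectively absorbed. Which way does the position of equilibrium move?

left

Removing R (g), a reactant, drives the reaction to the left.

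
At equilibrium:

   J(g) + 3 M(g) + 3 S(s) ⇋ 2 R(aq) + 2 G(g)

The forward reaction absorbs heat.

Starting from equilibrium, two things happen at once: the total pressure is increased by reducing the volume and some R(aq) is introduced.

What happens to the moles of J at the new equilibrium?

Gas moles: reactants 4, products 2 (Δn_gas = -2). Compression shifts the system toward the side with fewer moles of gas — to the right.
Adding R (aq), a product, drives the reaction to the left.
The two effects oppose each other, so the net shift — and hence the change in J — cannot be determined from the given information.

cannot be determined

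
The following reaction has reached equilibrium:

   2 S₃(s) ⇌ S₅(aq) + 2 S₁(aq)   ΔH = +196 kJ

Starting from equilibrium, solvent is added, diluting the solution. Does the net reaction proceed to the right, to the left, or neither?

right

Dilution lowers every aqueous concentration by the same factor. Δn_aq = 3 − 0 = +3, so the system shifts toward the side with more dissolved moles — to the right.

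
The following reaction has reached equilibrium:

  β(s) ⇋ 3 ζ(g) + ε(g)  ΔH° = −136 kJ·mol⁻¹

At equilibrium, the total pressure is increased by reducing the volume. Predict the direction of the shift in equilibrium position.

left

Gas moles: reactants 0, products 4 (Δn_gas = +4). Compression shifts the system toward the side with fewer moles of gas — to the left.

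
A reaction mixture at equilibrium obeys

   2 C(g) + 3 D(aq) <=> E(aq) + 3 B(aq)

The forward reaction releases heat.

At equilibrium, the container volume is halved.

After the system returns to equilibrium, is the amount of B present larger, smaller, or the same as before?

Gas moles: reactants 2, products 0 (Δn_gas = -2). Compression shifts the system toward the side with fewer moles of gas — to the right.
The net shift is to the right. B is a product, so its amount increases.

increases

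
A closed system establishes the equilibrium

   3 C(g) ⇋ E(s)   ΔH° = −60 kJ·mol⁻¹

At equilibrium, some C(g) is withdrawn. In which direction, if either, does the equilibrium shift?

Removing C (g), a reactant, drives the reaction to the left.

left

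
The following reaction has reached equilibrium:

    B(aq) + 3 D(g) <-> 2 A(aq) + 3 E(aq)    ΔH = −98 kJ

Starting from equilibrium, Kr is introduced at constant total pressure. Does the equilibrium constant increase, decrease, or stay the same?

unchanged

The equilibrium constant depends only on temperature. This perturbation may move the position of equilibrium, but since T is unchanged, K itself is unchanged.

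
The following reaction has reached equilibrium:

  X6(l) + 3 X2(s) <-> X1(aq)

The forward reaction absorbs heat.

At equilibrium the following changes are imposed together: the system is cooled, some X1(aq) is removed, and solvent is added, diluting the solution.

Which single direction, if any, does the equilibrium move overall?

cannot be determined

The forward reaction is endothermic. Lowering T favours the exothermic direction — shift to the left.
Removing X1 (aq), a product, drives the reaction to the right.
Dilution lowers every aqueous concentration by the same factor. Δn_aq = 1 − 0 = +1, so the system shifts toward the side with more dissolved moles — to the right.
The individual effects push in opposite directions; without quantitative information the net direction cannot be determined.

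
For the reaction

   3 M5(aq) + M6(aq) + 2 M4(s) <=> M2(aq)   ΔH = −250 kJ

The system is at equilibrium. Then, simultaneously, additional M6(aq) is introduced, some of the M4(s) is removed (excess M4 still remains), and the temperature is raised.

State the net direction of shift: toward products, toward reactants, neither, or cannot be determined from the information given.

cannot be determined

Adding M6 (aq), a reactant, drives the reaction to the right.
M4 is a pure solid; its activity is 1 regardless of amount, so Q is unaffected — no shift from this change.
The forward reaction is exothermic. Raising T favours the endothermic direction — shift to the left.
The individual effects push in opposite directions; without quantitative information the net direction cannot be determined.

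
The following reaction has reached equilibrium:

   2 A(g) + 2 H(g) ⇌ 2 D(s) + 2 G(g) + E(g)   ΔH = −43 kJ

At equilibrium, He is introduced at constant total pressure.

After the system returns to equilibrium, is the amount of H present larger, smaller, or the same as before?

increases

Adding inert gas at constant total pressure expands the volume and lowers every reacting partial pressure. With Δn_gas = 3 − 4 = -1, Q moves away from K toward the side with fewer gas moles, so the system shifts toward the side with more gas moles — to the left.
The net shift is to the left. H is a reactant, so its amount increases.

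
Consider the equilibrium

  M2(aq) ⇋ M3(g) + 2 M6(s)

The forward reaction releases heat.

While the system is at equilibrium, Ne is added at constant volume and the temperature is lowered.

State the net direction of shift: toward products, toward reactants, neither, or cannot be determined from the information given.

right

At constant volume, adding an inert gas leaves every reacting species' partial pressure unchanged, so Q is unchanged — no shift from this change.
The forward reaction is exothermic. Lowering T favours the exothermic direction — shift to the right.
Only the nonzero effect(s) matter; the net shift is to the right.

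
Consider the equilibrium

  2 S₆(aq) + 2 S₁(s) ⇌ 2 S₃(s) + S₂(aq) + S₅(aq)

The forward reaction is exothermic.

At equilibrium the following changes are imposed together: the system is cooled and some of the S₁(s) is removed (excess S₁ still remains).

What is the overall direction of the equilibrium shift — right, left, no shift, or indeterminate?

The forward reaction is exothermic. Lowering T favours the exothermic direction — shift to the right.
S₁ is a pure solid; its activity is 1 regardless of amount, so Q is unaffected — no shift from this change.
Only the nonzero effect(s) matter; the net shift is to the right.

right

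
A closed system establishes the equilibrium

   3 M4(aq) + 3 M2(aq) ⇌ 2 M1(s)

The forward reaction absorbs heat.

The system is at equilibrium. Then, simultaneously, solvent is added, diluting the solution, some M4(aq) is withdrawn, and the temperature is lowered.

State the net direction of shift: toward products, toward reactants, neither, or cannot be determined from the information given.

Dilution lowers every aqueous concentration by the same factor. Δn_aq = 0 − 6 = -6, so the system shifts toward the side with more dissolved moles — to the left.
Removing M4 (aq), a reactant, drives the reaction to the left.
The forward reaction is endothermic. Lowering T favours the exothermic direction — shift to the left.
All effects act in the same direction — net shift to the left.

left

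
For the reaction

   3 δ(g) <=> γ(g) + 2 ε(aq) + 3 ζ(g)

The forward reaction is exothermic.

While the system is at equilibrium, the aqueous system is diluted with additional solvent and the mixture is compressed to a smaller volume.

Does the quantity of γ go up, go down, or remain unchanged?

cannot be determined

Dilution lowers every aqueous concentration by the same factor. Δn_aq = 2 − 0 = +2, so the system shifts toward the side with more dissolved moles — to the right.
Gas moles: reactants 3, products 4 (Δn_gas = +1). Compression shifts the system toward the side with fewer moles of gas — to the left.
The two effects oppose each other, so the net shift — and hence the change in γ — cannot be determined from the given information.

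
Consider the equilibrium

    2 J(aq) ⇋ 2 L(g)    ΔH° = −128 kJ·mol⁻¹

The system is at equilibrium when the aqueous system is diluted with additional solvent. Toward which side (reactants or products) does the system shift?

Dilution lowers every aqueous concentration by the same factor. Δn_aq = 0 − 2 = -2, so the system shifts toward the side with more dissolved moles — to the left.

left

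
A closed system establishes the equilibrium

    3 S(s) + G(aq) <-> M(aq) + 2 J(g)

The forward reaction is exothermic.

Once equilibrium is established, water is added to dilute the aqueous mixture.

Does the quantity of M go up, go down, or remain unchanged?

Dilution scales every aqueous concentration by the same factor. Δn_aq = 1 − 1 = 0, so Q is unchanged — no shift.
No net shift occurs, so the amount of M is unchanged.

unchanged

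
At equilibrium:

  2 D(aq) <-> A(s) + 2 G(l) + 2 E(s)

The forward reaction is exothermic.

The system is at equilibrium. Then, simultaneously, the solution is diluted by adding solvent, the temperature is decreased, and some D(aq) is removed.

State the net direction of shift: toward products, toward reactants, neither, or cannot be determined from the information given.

cannot be determined

Dilution lowers every aqueous concentration by the same factor. Δn_aq = 0 − 2 = -2, so the system shifts toward the side with more dissolved moles — to the left.
The forward reaction is exothermic. Lowering T favours the exothermic direction — shift to the right.
Removing D (aq), a reactant, drives the reaction to the left.
The individual effects push in opposite directions; without quantitative information the net direction cannot be determined.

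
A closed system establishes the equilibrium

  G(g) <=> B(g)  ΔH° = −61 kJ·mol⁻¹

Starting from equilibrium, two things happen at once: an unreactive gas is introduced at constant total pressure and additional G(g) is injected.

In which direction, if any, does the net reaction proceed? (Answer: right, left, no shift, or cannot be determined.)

Adding inert gas at constant total pressure expands the volume, scaling every reacting partial pressure by the same factor. Δn_gas = 1 − 1 = 0, so Q is unchanged — no shift.
Adding G (g), a reactant, drives the reaction to the right.
Only the nonzero effect(s) matter; the net shift is to the right.

right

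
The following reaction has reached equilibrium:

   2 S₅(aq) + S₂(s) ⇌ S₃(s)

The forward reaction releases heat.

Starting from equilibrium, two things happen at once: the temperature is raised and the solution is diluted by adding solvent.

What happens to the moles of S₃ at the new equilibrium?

The forward reaction is exothermic. Raising T favours the endothermic direction — shift to the left.
Dilution lowers every aqueous concentration by the same factor. Δn_aq = 0 − 2 = -2, so the system shifts toward the side with more dissolved moles — to the left.
The net shift is to the left. S₃ is a product, so its amount decreases.

decreases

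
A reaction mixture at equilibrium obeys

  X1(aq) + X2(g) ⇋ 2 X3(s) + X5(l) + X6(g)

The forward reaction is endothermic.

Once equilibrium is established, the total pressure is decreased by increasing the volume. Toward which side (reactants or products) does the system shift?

Gas moles: reactants 1, products 1. Δn_gas = 0, so a volume change leaves Q equal to K — no shift from this change.

no shift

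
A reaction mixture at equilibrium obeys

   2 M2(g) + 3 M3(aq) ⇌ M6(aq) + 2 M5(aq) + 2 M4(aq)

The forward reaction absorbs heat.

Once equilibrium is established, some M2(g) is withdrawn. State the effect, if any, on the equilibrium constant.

The equilibrium constant depends only on temperature. This perturbation may move the position of equilibrium, but since T is unchanged, K itself is unchanged.

unchanged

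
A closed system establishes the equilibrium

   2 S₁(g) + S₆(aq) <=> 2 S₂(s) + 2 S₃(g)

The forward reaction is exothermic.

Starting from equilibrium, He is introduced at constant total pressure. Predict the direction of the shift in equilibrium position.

Adding inert gas at constant total pressure expands the volume, scaling every reacting partial pressure by the same factor. Δn_gas = 2 − 2 = 0, so Q is unchanged — no shift.

no shift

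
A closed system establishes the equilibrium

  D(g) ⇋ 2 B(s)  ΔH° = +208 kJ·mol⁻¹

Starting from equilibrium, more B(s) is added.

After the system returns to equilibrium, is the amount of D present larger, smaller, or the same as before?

unchanged

B is a pure solid; its activity is 1 regardless of amount, so Q is unaffected — no shift from this change.
No net shift occurs, so the amount of D is unchanged.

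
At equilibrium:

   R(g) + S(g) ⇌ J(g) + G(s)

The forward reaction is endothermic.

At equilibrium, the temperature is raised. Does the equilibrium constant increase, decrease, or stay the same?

K depends on temperature via the van 't Hoff relation. The forward reaction is endothermic, so raising T increases K.

increases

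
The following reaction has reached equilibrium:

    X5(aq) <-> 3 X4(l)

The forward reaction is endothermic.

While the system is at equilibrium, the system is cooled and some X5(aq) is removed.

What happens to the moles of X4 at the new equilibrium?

The forward reaction is endothermic. Lowering T favours the exothermic direction — shift to the left.
Removing X5 (aq), a reactant, drives the reaction to the left.
The net shift is to the left. X4 is a product, so its amount decreases.

decreases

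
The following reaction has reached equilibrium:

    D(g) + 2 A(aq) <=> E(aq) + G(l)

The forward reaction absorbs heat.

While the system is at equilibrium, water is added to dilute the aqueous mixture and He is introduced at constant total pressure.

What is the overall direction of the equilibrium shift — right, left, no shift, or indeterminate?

left

Dilution lowers every aqueous concentration by the same factor. Δn_aq = 1 − 2 = -1, so the system shifts toward the side with more dissolved moles — to the left.
Adding inert gas at constant total pressure expands the volume and lowers every reacting partial pressure. With Δn_gas = 0 − 1 = -1, Q moves away from K toward the side with fewer gas moles, so the system shifts toward the side with more gas moles — to the left.
All effects act in the same direction — net shift to the left.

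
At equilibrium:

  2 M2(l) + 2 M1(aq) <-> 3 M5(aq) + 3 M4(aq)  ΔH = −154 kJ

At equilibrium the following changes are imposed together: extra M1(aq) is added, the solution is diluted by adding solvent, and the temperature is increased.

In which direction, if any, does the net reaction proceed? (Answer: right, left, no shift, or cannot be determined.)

cannot be determined

Adding M1 (aq), a reactant, drives the reaction to the right.
Dilution lowers every aqueous concentration by the same factor. Δn_aq = 6 − 2 = +4, so the system shifts toward the side with more dissolved moles — to the right.
The forward reaction is exothermic. Raising T favours the endothermic direction — shift to the left.
The individual effects push in opposite directions; without quantitative information the net direction cannot be determined.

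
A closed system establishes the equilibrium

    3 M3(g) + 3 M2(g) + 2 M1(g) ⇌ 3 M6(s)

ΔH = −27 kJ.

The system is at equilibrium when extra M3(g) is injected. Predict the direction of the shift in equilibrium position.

Adding M3 (g), a reactant, drives the reaction to the right.

right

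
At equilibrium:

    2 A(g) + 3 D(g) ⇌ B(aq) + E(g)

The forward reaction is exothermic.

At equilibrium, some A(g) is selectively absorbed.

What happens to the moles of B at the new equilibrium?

Removing A (g), a reactant, drives the reaction to the left.
The net shift is to the left. B is a product, so its amount decreases.

decreases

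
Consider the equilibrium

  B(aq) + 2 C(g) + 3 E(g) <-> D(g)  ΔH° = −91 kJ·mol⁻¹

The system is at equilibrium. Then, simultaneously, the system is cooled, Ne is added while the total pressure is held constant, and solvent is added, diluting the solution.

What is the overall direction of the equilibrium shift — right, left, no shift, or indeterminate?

The forward reaction is exothermic. Lowering T favours the exothermic direction — shift to the right.
Adding inert gas at constant total pressure expands the volume and lowers every reacting partial pressure. With Δn_gas = 1 − 5 = -4, Q moves away from K toward the side with fewer gas moles, so the system shifts toward the side with more gas moles — to the left.
Dilution lowers every aqueous concentration by the same factor. Δn_aq = 0 − 1 = -1, so the system shifts toward the side with more dissolved moles — to the left.
The individual effects push in opposite directions; without quantitative information the net direction cannot be determined.

cannot be determined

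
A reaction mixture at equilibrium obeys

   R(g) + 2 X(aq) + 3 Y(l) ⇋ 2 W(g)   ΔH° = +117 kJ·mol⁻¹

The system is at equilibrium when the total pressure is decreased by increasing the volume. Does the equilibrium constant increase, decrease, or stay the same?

The equilibrium constant depends only on temperature. This perturbation may move the position of equilibrium, but since T is unchanged, K itself is unchanged.

unchanged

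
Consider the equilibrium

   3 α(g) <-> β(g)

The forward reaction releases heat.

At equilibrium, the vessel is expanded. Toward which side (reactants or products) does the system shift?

Gas moles: reactants 3, products 1 (Δn_gas = -2). Expansion shifts the system toward the side with more moles of gas — to the left.

left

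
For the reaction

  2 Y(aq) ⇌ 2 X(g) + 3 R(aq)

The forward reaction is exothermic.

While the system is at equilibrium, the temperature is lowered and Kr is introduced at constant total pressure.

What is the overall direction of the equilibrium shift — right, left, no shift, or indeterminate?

The forward reaction is exothermic. Lowering T favours the exothermic direction — shift to the right.
Adding inert gas at constant total pressure expands the volume and lowers every reacting partial pressure. With Δn_gas = 2 − 0 = +2, Q moves away from K toward the side with fewer gas moles, so the system shifts toward the side with more gas moles — to the right.
All effects act in the same direction — net shift to the right.

right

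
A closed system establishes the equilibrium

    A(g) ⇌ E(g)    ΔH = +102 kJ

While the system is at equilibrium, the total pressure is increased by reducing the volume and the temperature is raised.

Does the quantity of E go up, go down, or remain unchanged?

Gas moles: reactants 1, products 1. Δn_gas = 0, so a volume change leaves Q equal to K — no shift from this change.
The forward reaction is endothermic. Raising T favours the endothermic direction — shift to the right.
The net shift is to the right. E is a product, so its amount increases.

increases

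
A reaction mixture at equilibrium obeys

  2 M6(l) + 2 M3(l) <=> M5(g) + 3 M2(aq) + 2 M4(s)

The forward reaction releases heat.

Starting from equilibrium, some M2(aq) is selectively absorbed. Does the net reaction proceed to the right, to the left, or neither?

right

Removing M2 (aq), a product, drives the reaction to the right.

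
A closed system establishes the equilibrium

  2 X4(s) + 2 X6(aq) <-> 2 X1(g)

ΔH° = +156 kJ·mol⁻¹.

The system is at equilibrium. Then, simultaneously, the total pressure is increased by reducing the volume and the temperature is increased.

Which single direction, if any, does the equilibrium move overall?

cannot be determined

Gas moles: reactants 0, products 2 (Δn_gas = +2). Compression shifts the system toward the side with fewer moles of gas — to the left.
The forward reaction is endothermic. Raising T favours the endothermic direction — shift to the right.
The individual effects push in opposite directions; without quantitative information the net direction cannot be determined.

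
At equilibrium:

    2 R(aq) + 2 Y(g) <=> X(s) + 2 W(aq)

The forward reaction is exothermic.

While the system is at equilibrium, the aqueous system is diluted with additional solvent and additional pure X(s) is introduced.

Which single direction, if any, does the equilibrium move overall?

Dilution scales every aqueous concentration by the same factor. Δn_aq = 2 − 2 = 0, so Q is unchanged — no shift.
X is a pure solid; its activity is 1 regardless of amount, so Q is unaffected — no shift from this change.
None of the changes alters Q relative to K, so there is no net shift.

no shift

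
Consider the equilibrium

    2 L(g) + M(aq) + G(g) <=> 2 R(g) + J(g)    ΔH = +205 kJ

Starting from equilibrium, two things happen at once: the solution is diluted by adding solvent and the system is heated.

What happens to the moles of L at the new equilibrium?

Dilution lowers every aqueous concentration by the same factor. Δn_aq = 0 − 1 = -1, so the system shifts toward the side with more dissolved moles — to the left.
The forward reaction is endothermic. Raising T favours the endothermic direction — shift to the right.
The two effects oppose each other, so the net shift — and hence the change in L — cannot be determined from the given information.

cannot be determined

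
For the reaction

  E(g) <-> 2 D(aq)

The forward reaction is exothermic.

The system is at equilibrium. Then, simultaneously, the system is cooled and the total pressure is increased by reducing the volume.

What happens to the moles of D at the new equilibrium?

The forward reaction is exothermic. Lowering T favours the exothermic direction — shift to the right.
Gas moles: reactants 1, products 0 (Δn_gas = -1). Compression shifts the system toward the side with fewer moles of gas — to the right.
The net shift is to the right. D is a product, so its amount increases.

increases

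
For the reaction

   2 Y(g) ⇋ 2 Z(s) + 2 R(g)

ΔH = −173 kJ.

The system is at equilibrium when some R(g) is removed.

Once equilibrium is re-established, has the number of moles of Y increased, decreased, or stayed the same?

Removing R (g), a product, drives the reaction to the right.
The net shift is to the right. Y is a reactant, so its amount decreases.

decreases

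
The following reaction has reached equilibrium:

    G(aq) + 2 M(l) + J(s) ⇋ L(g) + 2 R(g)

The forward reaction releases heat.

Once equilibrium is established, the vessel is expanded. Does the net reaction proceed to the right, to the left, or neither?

Gas moles: reactants 0, products 3 (Δn_gas = +3). Expansion shifts the system toward the side with more moles of gas — to the right.

right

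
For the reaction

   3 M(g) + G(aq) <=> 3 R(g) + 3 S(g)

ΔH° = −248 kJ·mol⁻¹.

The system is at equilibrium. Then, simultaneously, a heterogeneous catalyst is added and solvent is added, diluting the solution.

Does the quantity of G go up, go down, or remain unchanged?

A catalyst speeds both forward and reverse rates equally; it changes neither Q nor K — no shift from this change.
Dilution lowers every aqueous concentration by the same factor. Δn_aq = 0 − 1 = -1, so the system shifts toward the side with more dissolved moles — to the left.
The net shift is to the left. G is a reactant, so its amount increases.

increases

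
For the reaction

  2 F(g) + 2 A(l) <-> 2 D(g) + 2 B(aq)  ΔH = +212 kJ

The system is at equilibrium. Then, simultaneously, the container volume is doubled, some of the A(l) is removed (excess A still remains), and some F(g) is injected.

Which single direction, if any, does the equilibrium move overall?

Gas moles: reactants 2, products 2. Δn_gas = 0, so a volume change leaves Q equal to K — no shift from this change.
A is a pure liquid; its activity is 1 regardless of amount, so Q is unaffected — no shift from this change.
Adding F (g), a reactant, drives the reaction to the right.
Only the nonzero effect(s) matter; the net shift is to the right.

right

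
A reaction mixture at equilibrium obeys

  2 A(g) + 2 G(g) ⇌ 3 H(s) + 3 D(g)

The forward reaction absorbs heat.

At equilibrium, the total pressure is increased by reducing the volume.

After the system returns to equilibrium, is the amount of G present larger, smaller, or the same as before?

Gas moles: reactants 4, products 3 (Δn_gas = -1). Compression shifts the system toward the side with fewer moles of gas — to the right.
The net shift is to the right. G is a reactant, so its amount decreases.

decreases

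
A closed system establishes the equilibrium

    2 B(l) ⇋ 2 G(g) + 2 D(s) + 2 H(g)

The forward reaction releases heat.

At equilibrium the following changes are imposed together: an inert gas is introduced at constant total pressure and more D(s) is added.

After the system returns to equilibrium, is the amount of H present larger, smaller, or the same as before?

Adding inert gas at constant total pressure expands the volume and lowers every reacting partial pressure. With Δn_gas = 4 − 0 = +4, Q moves away from K toward the side with fewer gas moles, so the system shifts toward the side with more gas moles — to the right.
D is a pure solid; its activity is 1 regardless of amount, so Q is unaffected — no shift from this change.
The net shift is to the right. H is a product, so its amount increases.

increases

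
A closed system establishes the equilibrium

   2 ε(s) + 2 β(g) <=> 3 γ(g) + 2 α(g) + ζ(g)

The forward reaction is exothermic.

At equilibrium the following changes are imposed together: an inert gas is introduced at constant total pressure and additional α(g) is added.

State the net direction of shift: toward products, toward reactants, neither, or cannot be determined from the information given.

Adding inert gas at constant total pressure expands the volume and lowers every reacting partial pressure. With Δn_gas = 6 − 2 = +4, Q moves away from K toward the side with fewer gas moles, so the system shifts toward the side with more gas moles — to the right.
Adding α (g), a product, drives the reaction to the left.
The individual effects push in opposite directions; without quantitative information the net direction cannot be determined.

cannot be determined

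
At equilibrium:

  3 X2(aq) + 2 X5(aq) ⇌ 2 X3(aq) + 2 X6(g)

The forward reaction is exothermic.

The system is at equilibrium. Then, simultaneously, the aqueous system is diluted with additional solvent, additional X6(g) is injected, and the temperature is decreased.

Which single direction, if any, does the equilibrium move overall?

Dilution lowers every aqueous concentration by the same factor. Δn_aq = 2 − 5 = -3, so the system shifts toward the side with more dissolved moles — to the left.
Adding X6 (g), a product, drives the reaction to the left.
The forward reaction is exothermic. Lowering T favours the exothermic direction — shift to the right.
The individual effects push in opposite directions; without quantitative information the net direction cannot be determined.

cannot be determined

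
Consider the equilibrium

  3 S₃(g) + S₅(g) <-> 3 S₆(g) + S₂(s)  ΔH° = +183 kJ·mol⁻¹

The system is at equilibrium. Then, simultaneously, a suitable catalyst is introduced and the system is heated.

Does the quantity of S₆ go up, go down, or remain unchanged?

A catalyst speeds both forward and reverse rates equally; it changes neither Q nor K — no shift from this change.
The forward reaction is endothermic. Raising T favours the endothermic direction — shift to the right.
The net shift is to the right. S₆ is a product, so its amount increases.

increases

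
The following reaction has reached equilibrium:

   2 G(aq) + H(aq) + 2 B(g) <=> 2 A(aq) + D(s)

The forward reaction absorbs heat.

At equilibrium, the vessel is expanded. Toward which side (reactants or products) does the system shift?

Gas moles: reactants 2, products 0 (Δn_gas = -2). Expansion shifts the system toward the side with more moles of gas — to the left.

left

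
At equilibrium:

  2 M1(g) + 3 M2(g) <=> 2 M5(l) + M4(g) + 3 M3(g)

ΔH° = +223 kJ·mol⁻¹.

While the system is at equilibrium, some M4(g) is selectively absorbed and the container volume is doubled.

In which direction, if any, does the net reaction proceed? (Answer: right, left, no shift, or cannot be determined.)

cannot be determined

Removing M4 (g), a product, drives the reaction to the right.
Gas moles: reactants 5, products 4 (Δn_gas = -1). Expansion shifts the system toward the side with more moles of gas — to the left.
The individual effects push in opposite directions; without quantitative information the net direction cannot be determined.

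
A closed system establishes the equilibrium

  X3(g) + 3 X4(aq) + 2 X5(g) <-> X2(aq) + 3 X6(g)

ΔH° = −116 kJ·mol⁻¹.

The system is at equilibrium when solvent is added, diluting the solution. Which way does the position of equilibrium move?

Dilution lowers every aqueous concentration by the same factor. Δn_aq = 1 − 3 = -2, so the system shifts toward the side with more dissolved moles — to the left.

left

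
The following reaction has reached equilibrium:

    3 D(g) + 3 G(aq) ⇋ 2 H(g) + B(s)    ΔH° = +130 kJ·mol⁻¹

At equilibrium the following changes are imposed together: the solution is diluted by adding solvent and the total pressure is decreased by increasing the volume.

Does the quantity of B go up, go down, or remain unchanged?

decreases

Dilution lowers every aqueous concentration by the same factor. Δn_aq = 0 − 3 = -3, so the system shifts toward the side with more dissolved moles — to the left.
Gas moles: reactants 3, products 2 (Δn_gas = -1). Expansion shifts the system toward the side with more moles of gas — to the left.
The net shift is to the left. B is a product, so its amount decreases.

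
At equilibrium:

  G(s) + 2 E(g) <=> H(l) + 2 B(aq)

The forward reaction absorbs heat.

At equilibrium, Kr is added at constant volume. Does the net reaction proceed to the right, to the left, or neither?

At constant volume, adding an inert gas leaves every reacting species' partial pressure unchanged, so Q is unchanged — no shift from this change.

no shift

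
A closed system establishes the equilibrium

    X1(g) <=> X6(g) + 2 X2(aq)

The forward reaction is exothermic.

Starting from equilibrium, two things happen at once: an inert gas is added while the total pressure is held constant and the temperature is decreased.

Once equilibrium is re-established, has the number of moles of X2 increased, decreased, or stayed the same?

Adding inert gas at constant total pressure expands the volume, scaling every reacting partial pressure by the same factor. Δn_gas = 1 − 1 = 0, so Q is unchanged — no shift.
The forward reaction is exothermic. Lowering T favours the exothermic direction — shift to the right.
The net shift is to the right. X2 is a product, so its amount increases.

increases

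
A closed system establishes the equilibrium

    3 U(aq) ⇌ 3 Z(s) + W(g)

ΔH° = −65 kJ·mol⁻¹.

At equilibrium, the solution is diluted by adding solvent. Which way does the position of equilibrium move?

Dilution lowers every aqueous concentration by the same factor. Δn_aq = 0 − 3 = -3, so the system shifts toward the side with more dissolved moles — to the left.

left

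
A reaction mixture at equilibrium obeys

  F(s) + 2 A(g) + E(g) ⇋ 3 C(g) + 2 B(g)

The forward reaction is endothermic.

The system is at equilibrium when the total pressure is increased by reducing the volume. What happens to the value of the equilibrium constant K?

The equilibrium constant depends only on temperature. This perturbation may move the position of equilibrium, but since T is unchanged, K itself is unchanged.

unchanged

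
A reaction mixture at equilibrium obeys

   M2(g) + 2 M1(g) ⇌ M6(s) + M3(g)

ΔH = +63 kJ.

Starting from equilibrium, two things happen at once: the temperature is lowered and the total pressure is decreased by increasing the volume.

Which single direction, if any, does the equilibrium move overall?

left

The forward reaction is endothermic. Lowering T favours the exothermic direction — shift to the left.
Gas moles: reactants 3, products 1 (Δn_gas = -2). Expansion shifts the system toward the side with more moles of gas — to the left.
All effects act in the same direction — net shift to the left.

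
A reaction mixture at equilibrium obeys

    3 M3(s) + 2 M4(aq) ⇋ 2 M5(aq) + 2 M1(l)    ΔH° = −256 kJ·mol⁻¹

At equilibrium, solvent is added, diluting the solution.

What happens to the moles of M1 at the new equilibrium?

unchanged

Dilution scales every aqueous concentration by the same factor. Δn_aq = 2 − 2 = 0, so Q is unchanged — no shift.
No net shift occurs, so the amount of M1 is unchanged.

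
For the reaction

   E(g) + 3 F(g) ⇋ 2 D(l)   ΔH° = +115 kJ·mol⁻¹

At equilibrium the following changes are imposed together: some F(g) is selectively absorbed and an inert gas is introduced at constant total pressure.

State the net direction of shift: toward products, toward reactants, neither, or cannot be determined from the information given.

Removing F (g), a reactant, drives the reaction to the left.
Adding inert gas at constant total pressure expands the volume and lowers every reacting partial pressure. With Δn_gas = 0 − 4 = -4, Q moves away from K toward the side with fewer gas moles, so the system shifts toward the side with more gas moles — to the left.
All effects act in the same direction — net shift to the left.

left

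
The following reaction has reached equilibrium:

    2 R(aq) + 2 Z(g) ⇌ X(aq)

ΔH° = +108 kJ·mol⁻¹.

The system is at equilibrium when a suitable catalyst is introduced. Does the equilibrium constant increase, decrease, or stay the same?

unchanged

The equilibrium constant depends only on temperature. This perturbation changes neither the position of equilibrium nor K.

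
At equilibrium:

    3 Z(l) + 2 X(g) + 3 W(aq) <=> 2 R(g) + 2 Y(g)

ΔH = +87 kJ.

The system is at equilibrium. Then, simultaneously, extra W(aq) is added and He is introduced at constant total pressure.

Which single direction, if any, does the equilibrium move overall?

Adding W (aq), a reactant, drives the reaction to the right.
Adding inert gas at constant total pressure expands the volume and lowers every reacting partial pressure. With Δn_gas = 4 − 2 = +2, Q moves away from K toward the side with fewer gas moles, so the system shifts toward the side with more gas moles — to the right.
All effects act in the same direction — net shift to the right.

right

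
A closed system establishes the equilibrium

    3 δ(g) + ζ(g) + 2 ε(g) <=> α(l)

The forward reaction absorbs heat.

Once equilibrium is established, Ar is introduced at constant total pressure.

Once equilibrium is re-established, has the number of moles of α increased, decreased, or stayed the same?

Adding inert gas at constant total pressure expands the volume and lowers every reacting partial pressure. With Δn_gas = 0 − 6 = -6, Q moves away from K toward the side with fewer gas moles, so the system shifts toward the side with more gas moles — to the left.
The net shift is to the left. α is a product, so its amount decreases.

decreases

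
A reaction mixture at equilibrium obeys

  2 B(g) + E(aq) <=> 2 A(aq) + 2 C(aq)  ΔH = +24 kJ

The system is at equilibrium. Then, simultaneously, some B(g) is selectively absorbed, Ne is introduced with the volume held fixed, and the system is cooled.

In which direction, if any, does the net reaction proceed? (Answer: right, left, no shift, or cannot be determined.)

left

Removing B (g), a reactant, drives the reaction to the left.
At constant volume, adding an inert gas leaves every reacting species' partial pressure unchanged, so Q is unchanged — no shift from this change.
The forward reaction is endothermic. Lowering T favours the exothermic direction — shift to the left.
Only the nonzero effect(s) matter; the net shift is to the left.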